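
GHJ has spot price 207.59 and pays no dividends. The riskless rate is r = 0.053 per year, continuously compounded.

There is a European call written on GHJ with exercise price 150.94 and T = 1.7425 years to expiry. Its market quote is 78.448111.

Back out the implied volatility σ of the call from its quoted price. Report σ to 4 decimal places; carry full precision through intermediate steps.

At σ = 0.3605 the Black–Scholes value reproduces the quote:
σ√T = 0.3605·√1.7425 = 0.475874
d₁ = (ln(S/K) + (r+σ²/2)T) / (σ√T) = (ln(207.59/150.94) + (0.053+0.3605²/2)·1.7425) / 0.475874 = (0.318683 + 0.205580) / 0.475874 = 1.101685
d₂ = d₁ − σ√T = 1.101685 − 0.475874 = 0.625811
e^{−rT} = 0.911784
N(d₁) = 0.864701,  N(d₂) = 0.734281
V = S·N(d₁) − K·e^{−rT}·N(d₂) = 179.503221 − 101.055111 = 78.448111 (the observed quote) — the price is monotone increasing in volatility, hence this σ is the only solution

sigma = 0.3605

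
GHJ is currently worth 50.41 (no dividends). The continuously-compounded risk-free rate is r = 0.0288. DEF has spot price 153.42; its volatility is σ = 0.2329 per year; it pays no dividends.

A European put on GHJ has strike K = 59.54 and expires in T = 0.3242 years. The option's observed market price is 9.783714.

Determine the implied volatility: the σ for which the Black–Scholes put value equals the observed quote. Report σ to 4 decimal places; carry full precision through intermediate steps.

sigma = 0.3363

At σ = 0.3363 the Black–Scholes value reproduces the quote:
σ√T = 0.3363·√0.3242 = 0.191484
d₁ = (ln(S/K) + (r+σ²/2)T) / (σ√T) = (ln(50.41/59.54) + (0.0288+0.3363²/2)·0.3242) / 0.191484 = (-0.166459 + 0.027670) / 0.191484 = -0.724804
d₂ = d₁ − σ√T = -0.724804 − 0.191484 = -0.916289
e^{−rT} = 0.990706
N(−d₁) = 0.765714,  N(−d₂) = 0.820242
V = K·e^{−rT}·N(−d₂) − S·N(−d₁) = 48.383353 − 38.599639 = 9.783714 (the observed quote) — the price is monotone increasing in volatility, hence this σ is the only solution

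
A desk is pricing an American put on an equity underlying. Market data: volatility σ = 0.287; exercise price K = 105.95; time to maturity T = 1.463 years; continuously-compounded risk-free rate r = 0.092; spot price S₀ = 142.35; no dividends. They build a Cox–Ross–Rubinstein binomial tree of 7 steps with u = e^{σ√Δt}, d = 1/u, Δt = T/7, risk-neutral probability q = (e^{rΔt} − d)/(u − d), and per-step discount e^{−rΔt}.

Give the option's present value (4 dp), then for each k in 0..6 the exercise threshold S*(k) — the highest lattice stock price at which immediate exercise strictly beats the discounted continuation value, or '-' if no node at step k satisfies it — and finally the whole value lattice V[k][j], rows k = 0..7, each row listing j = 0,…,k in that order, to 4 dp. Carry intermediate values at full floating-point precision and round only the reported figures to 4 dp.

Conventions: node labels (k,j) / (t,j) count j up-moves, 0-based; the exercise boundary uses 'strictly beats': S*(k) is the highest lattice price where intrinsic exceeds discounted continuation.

params: Δt=0.20900 u=1.14020 d=0.87704 q=0.54102 e^(-rΔt)=0.98096
t_7 payoffs: 49.1325 32.0837 9.9191 0.0000 0.0000 0.0000 0.0000 0.0000
t_6: node(6,0) S=64.7835 payoff=41.1665 vs cont=39.1488 → 41.1665 [stop]  node(6,1) S=84.2226 payoff=21.7274 vs cont=19.7097 → 21.7274 [stop]  node(6,2) S=109.4947 payoff=0.0000 vs cont=4.4660 → 4.4660 [wait]  node(6,3) S=142.3500 payoff=0.0000 vs cont=0.0000 → 0.0000 [wait]  node(6,4) S=185.0640 payoff=0.0000 vs cont=0.0000 → 0.0000 [wait]  node(6,5) S=240.5949 payoff=0.0000 vs cont=0.0000 → 0.0000 [wait]  node(6,6) S=312.7885 payoff=0.0000 vs cont=0.0000 → 0.0000 [wait]  ⇒ S*(6)=84.2226
t_5: node(5,0) S=73.8663 payoff=32.0837 vs cont=30.0659 → 32.0837 [stop]  node(5,1) S=96.0309 payoff=9.9191 vs cont=12.1528 → 12.1528 [wait]  node(5,2) S=124.8462 payoff=0.0000 vs cont=2.0108 → 2.0108 [wait]  node(5,3) S=162.3079 payoff=0.0000 vs cont=0.0000 → 0.0000 [wait]  node(5,4) S=211.0105 payoff=0.0000 vs cont=0.0000 → 0.0000 [wait]  node(5,5) S=274.3270 payoff=0.0000 vs cont=0.0000 → 0.0000 [wait]  ⇒ S*(5)=73.8663
t_4: node(4,0) S=84.2226 payoff=21.7274 vs cont=20.8951 → 21.7274 [stop]  node(4,1) S=109.4947 payoff=0.0000 vs cont=6.5389 → 6.5389 [wait]  node(4,2) S=142.3500 payoff=0.0000 vs cont=0.9053 → 0.9053 [wait]  node(4,3) S=185.0640 payoff=0.0000 vs cont=0.0000 → 0.0000 [wait]  node(4,4) S=240.5949 payoff=0.0000 vs cont=0.0000 → 0.0000 [wait]  ⇒ S*(4)=84.2226
t_3: node(3,0) S=96.0309 payoff=9.9191 vs cont=13.2529 → 13.2529 [wait]  node(3,1) S=124.8462 payoff=0.0000 vs cont=3.4245 → 3.4245 [wait]  node(3,2) S=162.3079 payoff=0.0000 vs cont=0.4076 → 0.4076 [wait]  node(3,3) S=211.0105 payoff=0.0000 vs cont=0.0000 → 0.0000 [wait]  ⇒ S*(3)=-
t_2: node(2,0) S=109.4947 payoff=0.0000 vs cont=7.7845 → 7.7845 [wait]  node(2,1) S=142.3500 payoff=0.0000 vs cont=1.7582 → 1.7582 [wait]  node(2,2) S=185.0640 payoff=0.0000 vs cont=0.1835 → 0.1835 [wait]  ⇒ S*(2)=-
t_1: node(1,0) S=124.8462 payoff=0.0000 vs cont=4.4380 → 4.4380 [wait]  node(1,1) S=162.3079 payoff=0.0000 vs cont=0.8890 → 0.8890 [wait]  ⇒ S*(1)=-
t_0: node(0,0) S=142.3500 payoff=0.0000 vs cont=2.4700 → 2.4700 [wait]  ⇒ S*(0)=-

price = 2.4700
boundary = - - - - 84.2226 73.8663 84.2226
tree:
2.4700
4.4380 0.8890
7.7845 1.7582 0.1835
13.2529 3.4245 0.4076 0.0000
21.7274 6.5389 0.9053 0.0000 0.0000
32.0837 12.1528 2.0108 0.0000 0.0000 0.0000
41.1665 21.7274 4.4660 0.0000 0.0000 0.0000 0.0000
49.1325 32.0837 9.9191 0.0000 0.0000 0.0000 0.0000 0.0000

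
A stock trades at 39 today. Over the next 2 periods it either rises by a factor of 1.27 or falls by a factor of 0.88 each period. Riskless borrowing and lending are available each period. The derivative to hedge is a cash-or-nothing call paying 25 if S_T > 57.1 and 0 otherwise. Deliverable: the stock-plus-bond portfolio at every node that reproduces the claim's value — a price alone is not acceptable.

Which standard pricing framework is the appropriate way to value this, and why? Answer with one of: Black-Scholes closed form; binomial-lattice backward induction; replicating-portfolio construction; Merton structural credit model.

framework: replicating-portfolio construction

Key observation: the task asks for the hedge itself — share and bond holdings at every node of the 2-period tree on spot 39 with factors 1.27/0.88 — which is exactly what the replicating-portfolio construction produces.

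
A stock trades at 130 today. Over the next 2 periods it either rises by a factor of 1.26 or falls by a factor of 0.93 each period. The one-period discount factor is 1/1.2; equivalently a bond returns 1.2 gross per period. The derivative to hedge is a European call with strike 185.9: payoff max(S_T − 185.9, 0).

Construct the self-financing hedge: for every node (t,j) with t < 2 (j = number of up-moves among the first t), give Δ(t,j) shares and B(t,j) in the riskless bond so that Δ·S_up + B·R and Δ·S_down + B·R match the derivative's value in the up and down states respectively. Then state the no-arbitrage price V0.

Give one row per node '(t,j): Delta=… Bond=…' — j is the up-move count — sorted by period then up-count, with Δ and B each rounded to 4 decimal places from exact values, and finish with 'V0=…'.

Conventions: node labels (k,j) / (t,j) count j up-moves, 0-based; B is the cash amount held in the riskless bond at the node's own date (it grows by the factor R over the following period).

(0,0): Delta=0.3256 Bond=-32.8062
(1,0): Delta=0.0000 Bond=0.0000
(1,1): Delta=0.3790 Bond=-48.1158
V0=9.5244

The replicating-portfolio and risk-neutral prices coincide; use p* = (1.2−0.93)/(1.26−0.93) = 0.8182 for the latter.
Expiry values: V(2,0)=0.0000, V(2,1)=0.0000, V(2,2)=20.4880
Node (1,0) S=120.9000: V=(p*·0.0000+(1−p*)·0.0000)/1.2=0.0000; Δ=(0.0000−0.0000)/(152.3340−112.4370)=0.0000; B=V−Δ·S=0.0000
Node (1,1) S=163.8000: V=(p*·20.4880+(1−p*)·0.0000)/1.2=13.9691; Δ=(20.4880−0.0000)/(206.3880−152.3340)=0.3790; B=V−Δ·S=-48.1158
Node (0,0) S=130.0000: V=(p*·13.9691+(1−p*)·0.0000)/1.2=9.5244; Δ=(13.9691−0.0000)/(163.8000−120.9000)=0.3256; B=V−Δ·S=-32.8062
Sanity check at the root: Δ(0,0)·S0 + B(0,0) reproduces V0 = 9.5244.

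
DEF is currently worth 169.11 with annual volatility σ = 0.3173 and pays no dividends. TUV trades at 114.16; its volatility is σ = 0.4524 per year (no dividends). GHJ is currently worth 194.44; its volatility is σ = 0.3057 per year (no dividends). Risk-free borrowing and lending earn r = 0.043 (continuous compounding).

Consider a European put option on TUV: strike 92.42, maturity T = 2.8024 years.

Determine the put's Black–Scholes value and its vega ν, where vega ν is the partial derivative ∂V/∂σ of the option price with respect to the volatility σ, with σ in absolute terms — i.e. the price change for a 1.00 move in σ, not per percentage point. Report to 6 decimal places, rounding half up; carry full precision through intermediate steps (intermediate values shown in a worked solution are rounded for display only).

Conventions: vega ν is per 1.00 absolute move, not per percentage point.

price = 15.387955
ν = 54.618671

σ√T = 0.4524·√2.8024 = 0.757334
d₁ = (ln(S/K) + (r+σ²/2)T) / (σ√T) = (ln(114.16/92.42) + (0.043+0.4524²/2)·2.8024) / 0.757334 = (0.211258 + 0.407281) / 0.757334 = 0.816731
d₂ = d₁ − σ√T = 0.816731 − 0.757334 = 0.059397
e^{−rT} = 0.886474
N(−d₁) = 0.207041,  N(−d₂) = 0.476318
Put price V = K·e^{−rT}·N(−d₂) − S·N(−d₁) = 39.023766 − 23.635811 = 15.387955
φ(d₁) = (1/√(2π))·e^{−d₁²/2} = 0.285800
ν = S·φ(d₁)·√T = 54.618671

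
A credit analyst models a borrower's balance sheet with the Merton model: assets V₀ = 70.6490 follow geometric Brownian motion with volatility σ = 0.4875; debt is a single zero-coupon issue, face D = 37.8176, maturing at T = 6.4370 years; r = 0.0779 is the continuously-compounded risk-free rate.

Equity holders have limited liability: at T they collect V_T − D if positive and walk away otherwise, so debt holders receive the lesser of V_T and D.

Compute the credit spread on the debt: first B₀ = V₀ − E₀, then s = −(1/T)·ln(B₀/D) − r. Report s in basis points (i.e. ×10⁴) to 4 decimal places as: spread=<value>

spread=328.0372

With assets at 70.6490 and a single debt payment of 37.8176 at 6.4370 years:
d₁ = [ln(V₀/D) + (r + σ²/2)T] / (σ√T)
   = [ln(70.6490/37.8176) + (0.0779 + 0.5·0.4875²)·6.4370] / (0.4875·√6.4370)
   = [0.624949 + 1.266339] / 1.236848 = 1.529119
d₂ = d₁ − σ√T = 1.529119 − 1.236848 = 0.292271
N(d₁) = 0.936883,  N(d₂) = 0.614960,  e^(−rT) = 0.605656
E₀ = V₀·N(d₁) − D·e^(−rT)·N(d₂)
   = 70.6490·0.936883 − 37.8176·0.605656·0.614960 = 52.104472
B₀ = V₀ − E₀ = 70.6490 − 52.104472 = 18.544528
spread = −(1/T)·ln(B₀/D) − r = −(1/6.4370)·ln(18.544528/37.8176) − 0.0779 = 0.03280372
in basis points: 0.03280372 × 10⁴ = 328.0372 bp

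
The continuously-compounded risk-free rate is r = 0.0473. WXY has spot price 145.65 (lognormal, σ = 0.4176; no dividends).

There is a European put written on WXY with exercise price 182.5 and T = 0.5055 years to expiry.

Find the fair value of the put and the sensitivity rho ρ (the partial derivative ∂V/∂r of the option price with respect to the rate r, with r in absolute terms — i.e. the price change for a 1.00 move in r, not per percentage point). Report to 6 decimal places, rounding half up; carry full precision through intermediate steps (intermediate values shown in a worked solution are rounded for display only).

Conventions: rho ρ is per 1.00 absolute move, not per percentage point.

σ√T = 0.4176·√0.5055 = 0.296907
d₁ = (ln(S/K) + (r+σ²/2)T) / (σ√T) = (ln(145.65/182.5) + (0.0473+0.4176²/2)·0.5055) / 0.296907 = (-0.225544 + 0.067987) / 0.296907 = -0.530659
d₂ = d₁ − σ√T = -0.530659 − 0.296907 = -0.827566
e^{−rT} = 0.976373
N(−d₁) = 0.702172,  N(−d₂) = 0.796042
Put price V = K·e^{−rT}·N(−d₂) − S·N(−d₁) = 141.845232 − 102.271405 = 39.573828
ρ = −K·T·e^{−rT}·N(−d₂) = -71.702765

price = 39.573828
ρ = -71.702765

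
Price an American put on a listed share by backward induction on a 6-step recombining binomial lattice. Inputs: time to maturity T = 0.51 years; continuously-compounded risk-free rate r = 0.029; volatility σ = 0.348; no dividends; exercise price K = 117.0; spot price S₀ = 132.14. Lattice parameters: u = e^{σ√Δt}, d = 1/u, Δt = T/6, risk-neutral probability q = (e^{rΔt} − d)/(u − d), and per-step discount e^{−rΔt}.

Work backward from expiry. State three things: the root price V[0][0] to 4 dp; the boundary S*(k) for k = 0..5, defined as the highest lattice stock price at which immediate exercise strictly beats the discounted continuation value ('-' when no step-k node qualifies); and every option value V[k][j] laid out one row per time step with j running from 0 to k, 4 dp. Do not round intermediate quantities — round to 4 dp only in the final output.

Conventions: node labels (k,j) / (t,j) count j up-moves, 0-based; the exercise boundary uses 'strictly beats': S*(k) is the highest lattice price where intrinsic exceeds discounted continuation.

params: Δt=0.08500 u=1.10678 d=0.90352 q=0.48680 e^(-rΔt)=0.99754
t_6 payoffs: 45.1119 28.9392 9.1281 0.0000 0.0000 0.0000 0.0000
t_5: node(5,0) S=79.5646 payoff=37.4354 vs cont=37.1474 → 37.4354 [stop]  node(5,1) S=97.4643 payoff=19.5357 vs cont=19.2476 → 19.5357 [stop]  node(5,2) S=119.3910 payoff=0.0000 vs cont=4.6730 → 4.6730 [wait]  node(5,3) S=146.2504 payoff=0.0000 vs cont=0.0000 → 0.0000 [wait]  node(5,4) S=179.1525 payoff=0.0000 vs cont=0.0000 → 0.0000 [wait]  node(5,5) S=219.4567 payoff=0.0000 vs cont=0.0000 → 0.0000 [wait]  ⇒ S*(5)=97.4643
t_4: node(4,0) S=88.0608 payoff=28.9392 vs cont=28.6511 → 28.9392 [stop]  node(4,1) S=107.8719 payoff=9.1281 vs cont=12.2703 → 12.2703 [wait]  node(4,2) S=132.1400 payoff=0.0000 vs cont=2.3923 → 2.3923 [wait]  node(4,3) S=161.8677 payoff=0.0000 vs cont=0.0000 → 0.0000 [wait]  node(4,4) S=198.2832 payoff=0.0000 vs cont=0.0000 → 0.0000 [wait]  ⇒ S*(4)=88.0608
t_3: node(3,0) S=97.4643 payoff=19.5357 vs cont=20.7735 → 20.7735 [wait]  node(3,1) S=119.3910 payoff=0.0000 vs cont=7.4433 → 7.4433 [wait]  node(3,2) S=146.2504 payoff=0.0000 vs cont=1.2247 → 1.2247 [wait]  node(3,3) S=179.1525 payoff=0.0000 vs cont=0.0000 → 0.0000 [wait]  ⇒ S*(3)=-
t_2: node(2,0) S=107.8719 payoff=9.1281 vs cont=14.2492 → 14.2492 [wait]  node(2,1) S=132.1400 payoff=0.0000 vs cont=4.4052 → 4.4052 [wait]  node(2,2) S=161.8677 payoff=0.0000 vs cont=0.6270 → 0.6270 [wait]  ⇒ S*(2)=-
t_1: node(1,0) S=119.3910 payoff=0.0000 vs cont=9.4339 → 9.4339 [wait]  node(1,1) S=146.2504 payoff=0.0000 vs cont=2.5597 → 2.5597 [wait]  ⇒ S*(1)=-
t_0: node(0,0) S=132.1400 payoff=0.0000 vs cont=6.0725 → 6.0725 [wait]  ⇒ S*(0)=-

price = 6.0725
boundary = - - - - 88.0608 97.4643
tree:
6.0725
9.4339 2.5597
14.2492 4.4052 0.6270
20.7735 7.4433 1.2247 0.0000
28.9392 12.2703 2.3923 0.0000 0.0000
37.4354 19.5357 4.6730 0.0000 0.0000 0.0000
45.1119 28.9392 9.1281 0.0000 0.0000 0.0000 0.0000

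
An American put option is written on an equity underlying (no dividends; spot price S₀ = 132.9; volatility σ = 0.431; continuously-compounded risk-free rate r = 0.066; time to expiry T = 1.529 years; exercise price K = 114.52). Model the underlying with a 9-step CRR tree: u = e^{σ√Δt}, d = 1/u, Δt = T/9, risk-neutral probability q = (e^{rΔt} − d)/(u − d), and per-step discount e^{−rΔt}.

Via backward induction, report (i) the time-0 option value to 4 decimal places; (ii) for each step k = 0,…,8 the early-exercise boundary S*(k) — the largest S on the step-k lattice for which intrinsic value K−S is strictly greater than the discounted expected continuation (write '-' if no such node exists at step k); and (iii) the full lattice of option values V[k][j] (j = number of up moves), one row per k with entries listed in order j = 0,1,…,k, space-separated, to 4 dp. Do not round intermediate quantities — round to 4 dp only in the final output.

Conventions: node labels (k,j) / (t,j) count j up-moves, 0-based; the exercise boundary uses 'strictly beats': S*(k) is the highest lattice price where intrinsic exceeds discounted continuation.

Δt=0.16989  u=1.19440  d=0.83724  q=0.48727  discount=0.98885
step 9 (expiry): payoffs max(K−S,0) = 87.6565 76.1965 59.8476 36.5243 3.2512 0.0000 0.0000 0.0000 0.0000 0.0000
step 8: (k=8,j=0): S=32.0858, K−S=82.4342, hold=81.1573 ⇒ V=82.4342 exercise | (k=8,j=1): S=45.7737, K−S=68.7463, hold=67.4694 ⇒ V=68.7463 exercise | (k=8,j=2): S=65.3009, K−S=49.2191, hold=47.9422 ⇒ V=49.2191 exercise | (k=8,j=3): S=93.1584, K−S=21.3616, hold=20.0847 ⇒ V=21.3616 exercise | (k=8,j=4): S=132.9000, K−S=0.0000, hold=1.6484 ⇒ V=1.6484 continue | (k=8,j=5): S=189.5954, K−S=0.0000, hold=0.0000 ⇒ V=0.0000 continue | (k=8,j=6): S=270.4773, K−S=0.0000, hold=0.0000 ⇒ V=0.0000 continue | (k=8,j=7): S=385.8635, K−S=0.0000, hold=0.0000 ⇒ V=0.0000 continue | (k=8,j=8): S=550.4737, K−S=0.0000, hold=0.0000 ⇒ V=0.0000 continue  boundary S*=93.1584
step 7: (k=7,j=0): S=38.3235, K−S=76.1965, hold=74.9196 ⇒ V=76.1965 exercise | (k=7,j=1): S=54.6724, K−S=59.8476, hold=58.5707 ⇒ V=59.8476 exercise | (k=7,j=2): S=77.9957, K−S=36.5243, hold=35.2474 ⇒ V=36.5243 exercise | (k=7,j=3): S=111.2688, K−S=3.2512, hold=11.6248 ⇒ V=11.6248 continue | (k=7,j=4): S=158.7364, K−S=0.0000, hold=0.8357 ⇒ V=0.8357 continue | (k=7,j=5): S=226.4536, K−S=0.0000, hold=0.0000 ⇒ V=0.0000 continue | (k=7,j=6): S=323.0593, K−S=0.0000, hold=0.0000 ⇒ V=0.0000 continue | (k=7,j=7): S=460.8771, K−S=0.0000, hold=0.0000 ⇒ V=0.0000 continue  boundary S*=77.9957
step 6: (k=6,j=0): S=45.7737, K−S=68.7463, hold=67.4694 ⇒ V=68.7463 exercise | (k=6,j=1): S=65.3009, K−S=49.2191, hold=47.9422 ⇒ V=49.2191 exercise | (k=6,j=2): S=93.1584, K−S=21.3616, hold=24.1194 ⇒ V=24.1194 continue | (k=6,j=3): S=132.9000, K−S=0.0000, hold=6.2965 ⇒ V=6.2965 continue | (k=6,j=4): S=189.5954, K−S=0.0000, hold=0.4237 ⇒ V=0.4237 continue | (k=6,j=5): S=270.4773, K−S=0.0000, hold=0.0000 ⇒ V=0.0000 continue | (k=6,j=6): S=385.8635, K−S=0.0000, hold=0.0000 ⇒ V=0.0000 continue  boundary S*=65.3009
step 5: (k=5,j=0): S=54.6724, K−S=59.8476, hold=58.5707 ⇒ V=59.8476 exercise | (k=5,j=1): S=77.9957, K−S=36.5243, hold=36.5762 ⇒ V=36.5762 continue | (k=5,j=2): S=111.2688, K−S=3.2512, hold=15.2627 ⇒ V=15.2627 continue | (k=5,j=3): S=158.7364, K−S=0.0000, hold=3.3966 ⇒ V=3.3966 continue | (k=5,j=4): S=226.4536, K−S=0.0000, hold=0.2148 ⇒ V=0.2148 continue | (k=5,j=5): S=323.0593, K−S=0.0000, hold=0.0000 ⇒ V=0.0000 continue  boundary S*=54.6724
step 4: (k=4,j=0): S=65.3009, K−S=49.2191, hold=47.9672 ⇒ V=49.2191 exercise | (k=4,j=1): S=93.1584, K−S=21.3616, hold=25.8987 ⇒ V=25.8987 continue | (k=4,j=2): S=132.9000, K−S=0.0000, hold=9.3749 ⇒ V=9.3749 continue | (k=4,j=3): S=189.5954, K−S=0.0000, hold=1.8256 ⇒ V=1.8256 continue | (k=4,j=4): S=270.4773, K−S=0.0000, hold=0.1089 ⇒ V=0.1089 continue  boundary S*=65.3009
step 3: (k=3,j=0): S=77.9957, K−S=36.5243, hold=37.4336 ⇒ V=37.4336 continue | (k=3,j=1): S=111.2688, K−S=3.2512, hold=17.6481 ⇒ V=17.6481 continue | (k=3,j=2): S=158.7364, K−S=0.0000, hold=5.6328 ⇒ V=5.6328 continue | (k=3,j=3): S=226.4536, K−S=0.0000, hold=0.9781 ⇒ V=0.9781 continue  boundary S*=-
step 2: (k=2,j=0): S=93.1584, K−S=21.3616, hold=27.4827 ⇒ V=27.4827 continue | (k=2,j=1): S=132.9000, K−S=0.0000, hold=11.6619 ⇒ V=11.6619 continue | (k=2,j=2): S=189.5954, K−S=0.0000, hold=3.3272 ⇒ V=3.3272 continue  boundary S*=-
step 1: (k=1,j=0): S=111.2688, K−S=3.2512, hold=19.5531 ⇒ V=19.5531 continue | (k=1,j=1): S=158.7364, K−S=0.0000, hold=7.5158 ⇒ V=7.5158 continue  boundary S*=-
step 0: (k=0,j=0): S=132.9000, K−S=0.0000, hold=13.5350 ⇒ V=13.5350 continue  boundary S*=-

price = 13.5350
boundary = - - - - 65.3009 54.6724 65.3009 77.9957 93.1584
tree:
13.5350
19.5531 7.5158
27.4827 11.6619 3.3272
37.4336 17.6481 5.6328 0.9781
49.2191 25.8987 9.3749 1.8256 0.1089
59.8476 36.5762 15.2627 3.3966 0.2148 0.0000
68.7463 49.2191 24.1194 6.2965 0.4237 0.0000 0.0000
76.1965 59.8476 36.5243 11.6248 0.8357 0.0000 0.0000 0.0000
82.4342 68.7463 49.2191 21.3616 1.6484 0.0000 0.0000 0.0000 0.0000
87.6565 76.1965 59.8476 36.5243 3.2512 0.0000 0.0000 0.0000 0.0000 0.0000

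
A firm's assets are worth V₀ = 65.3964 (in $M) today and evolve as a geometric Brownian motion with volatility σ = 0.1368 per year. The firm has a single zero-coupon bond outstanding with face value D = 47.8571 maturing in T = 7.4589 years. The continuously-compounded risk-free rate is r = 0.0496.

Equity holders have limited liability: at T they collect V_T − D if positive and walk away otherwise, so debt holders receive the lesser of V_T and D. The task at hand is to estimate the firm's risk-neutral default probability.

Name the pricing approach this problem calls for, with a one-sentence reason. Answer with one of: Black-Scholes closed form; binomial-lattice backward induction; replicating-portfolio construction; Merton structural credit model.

framework: Merton structural credit model

Key observation: a levered firm with one bullet debt due at 7.4589 years is the canonical structural-credit setup: equity is a call on the firm's assets struck at the face value.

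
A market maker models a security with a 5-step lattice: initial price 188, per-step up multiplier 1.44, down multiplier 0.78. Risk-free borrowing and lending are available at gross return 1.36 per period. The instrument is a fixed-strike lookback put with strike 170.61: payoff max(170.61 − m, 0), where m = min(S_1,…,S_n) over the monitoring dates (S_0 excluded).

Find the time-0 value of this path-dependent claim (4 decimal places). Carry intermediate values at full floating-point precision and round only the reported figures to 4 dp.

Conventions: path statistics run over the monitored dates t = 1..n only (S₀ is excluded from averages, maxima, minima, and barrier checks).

price = 0.7746

Under the martingale measure an up-move has probability p* = 0.8788; value the claim as the probability-weighted average of per-path payoffs, discounted 5 periods at R = 1.36.
Enumerate all 2^5 = 32 price paths (U = up ×1.44, D = down ×0.78); each path with k up-moves has probability p*^k·(1−p*)^(5−k).
DDDDD: m=54.2789, payoff=116.3311, prob=0.000026
UDDDD: m=100.2072, payoff=70.4028, prob=0.000190
DUDDD: m=100.2072, payoff=70.4028, prob=0.000190
UUDDD: m=184.9978, payoff=0.0000, prob=0.001375
DDUDD: m=100.2072, payoff=70.4028, prob=0.000190
UDUDD: m=184.9978, payoff=0.0000, prob=0.001375
DUUDD: m=146.6400, payoff=23.9700, prob=0.001375
UUUDD: m=270.7200, payoff=0.0000, prob=0.009971
DDDUD: m=89.2158, payoff=81.3942, prob=0.000190
UDDUD: m=164.7060, payoff=5.9040, prob=0.001375
DUDUD: m=146.6400, payoff=23.9700, prob=0.001375
UUDUD: m=270.7200, payoff=0.0000, prob=0.009971
DDUUD: m=114.3792, payoff=56.2308, prob=0.001375
UDUUD: m=211.1616, payoff=0.0000, prob=0.009971
DUUUD: m=146.6400, payoff=23.9700, prob=0.009971
UUUUD: m=270.7200, payoff=0.0000, prob=0.072291
DDDDU: m=69.5883, payoff=101.0217, prob=0.000190
UDDDU: m=128.4707, payoff=42.1393, prob=0.001375
DUDDU: m=128.4707, payoff=42.1393, prob=0.001375
UUDDU: m=237.1767, payoff=0.0000, prob=0.009971
DDUDU: m=114.3792, payoff=56.2308, prob=0.001375
UDUDU: m=211.1616, payoff=0.0000, prob=0.009971
DUUDU: m=146.6400, payoff=23.9700, prob=0.009971
UUUDU: m=270.7200, payoff=0.0000, prob=0.072291
DDDUU: m=89.2158, payoff=81.3942, prob=0.001375
UDDUU: m=164.7060, payoff=5.9040, prob=0.009971
DUDUU: m=146.6400, payoff=23.9700, prob=0.009971
UUDUU: m=270.7200, payoff=0.0000, prob=0.072291
DDUUU: m=114.3792, payoff=56.2308, prob=0.009971
UDUUU: m=211.1616, payoff=0.0000, prob=0.072291
DUUUU: m=146.6400, payoff=23.9700, prob=0.072291
UUUUU: m=270.7200, payoff=0.0000, prob=0.524107
Price = Σ prob·payoff / R^5 = 3.603679 / 4.652587 = 0.7746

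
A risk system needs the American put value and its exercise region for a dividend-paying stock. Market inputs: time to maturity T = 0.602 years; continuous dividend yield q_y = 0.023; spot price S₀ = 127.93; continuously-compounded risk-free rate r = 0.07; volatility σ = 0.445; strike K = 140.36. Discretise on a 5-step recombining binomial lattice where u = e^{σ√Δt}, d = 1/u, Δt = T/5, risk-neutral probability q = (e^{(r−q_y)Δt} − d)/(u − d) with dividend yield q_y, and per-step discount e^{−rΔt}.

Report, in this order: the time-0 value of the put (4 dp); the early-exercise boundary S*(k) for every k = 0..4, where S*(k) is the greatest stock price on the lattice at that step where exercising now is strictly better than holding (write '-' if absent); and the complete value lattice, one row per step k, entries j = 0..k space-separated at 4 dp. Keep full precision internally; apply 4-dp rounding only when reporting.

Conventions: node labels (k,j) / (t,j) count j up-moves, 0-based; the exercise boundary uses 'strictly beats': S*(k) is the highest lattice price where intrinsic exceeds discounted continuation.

price = 23.1902
boundary = - - 93.9408 80.4999 93.9408
tree:
23.1902
33.5246 12.3937
46.4192 20.1345 4.2190
59.8601 31.4884 8.1786 0.0000
71.3780 46.4192 15.8544 0.0000 0.0000
81.2478 59.8601 30.7341 0.0000 0.0000 0.0000

Δt=0.12040  u=1.16697  d=0.85692  q=0.47978  discount=0.99161
step 5 (expiry): payoffs max(K−S,0) = 81.2478 59.8601 30.7341 0.0000 0.0000 0.0000
step 4: (k=4,j=0): S=68.9820, K−S=71.3780, hold=70.3907 ⇒ V=71.3780 exercise | (k=4,j=1): S=93.9408, K−S=46.4192, hold=45.5010 ⇒ V=46.4192 exercise | (k=4,j=2): S=127.9300, K−S=12.4300, hold=15.8544 ⇒ V=15.8544 continue | (k=4,j=3): S=174.2170, K−S=0.0000, hold=0.0000 ⇒ V=0.0000 continue | (k=4,j=4): S=237.2514, K−S=0.0000, hold=0.0000 ⇒ V=0.0000 continue  boundary S*=93.9408
step 3: (k=3,j=0): S=80.4999, K−S=59.8601, hold=58.9048 ⇒ V=59.8601 exercise | (k=3,j=1): S=109.6259, K−S=30.7341, hold=31.4884 ⇒ V=31.4884 continue | (k=3,j=2): S=149.2903, K−S=0.0000, hold=8.1786 ⇒ V=8.1786 continue | (k=3,j=3): S=203.3057, K−S=0.0000, hold=0.0000 ⇒ V=0.0000 continue  boundary S*=80.4999
step 2: (k=2,j=0): S=93.9408, K−S=46.4192, hold=45.8599 ⇒ V=46.4192 exercise | (k=2,j=1): S=127.9300, K−S=12.4300, hold=20.1345 ⇒ V=20.1345 continue | (k=2,j=2): S=174.2170, K−S=0.0000, hold=4.2190 ⇒ V=4.2190 continue  boundary S*=93.9408
step 1: (k=1,j=0): S=109.6259, K−S=30.7341, hold=33.5246 ⇒ V=33.5246 continue | (k=1,j=1): S=149.2903, K−S=0.0000, hold=12.3937 ⇒ V=12.3937 continue  boundary S*=-
step 0: (k=0,j=0): S=127.9300, K−S=12.4300, hold=23.1902 ⇒ V=23.1902 continue  boundary S*=-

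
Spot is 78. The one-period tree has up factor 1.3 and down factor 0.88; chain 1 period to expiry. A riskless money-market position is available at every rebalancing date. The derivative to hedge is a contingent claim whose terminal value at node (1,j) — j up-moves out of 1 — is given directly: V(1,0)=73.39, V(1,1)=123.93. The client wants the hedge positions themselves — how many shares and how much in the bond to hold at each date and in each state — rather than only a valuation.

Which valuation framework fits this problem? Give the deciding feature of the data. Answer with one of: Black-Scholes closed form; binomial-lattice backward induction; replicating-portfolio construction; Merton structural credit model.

framework: replicating-portfolio construction

Key observation: the deliverable is the dynamic trading strategy on the 1-step tree (spot 78, moves 1.3 and 0.88), so the valuation must go through the node-by-node replicating-portfolio solve.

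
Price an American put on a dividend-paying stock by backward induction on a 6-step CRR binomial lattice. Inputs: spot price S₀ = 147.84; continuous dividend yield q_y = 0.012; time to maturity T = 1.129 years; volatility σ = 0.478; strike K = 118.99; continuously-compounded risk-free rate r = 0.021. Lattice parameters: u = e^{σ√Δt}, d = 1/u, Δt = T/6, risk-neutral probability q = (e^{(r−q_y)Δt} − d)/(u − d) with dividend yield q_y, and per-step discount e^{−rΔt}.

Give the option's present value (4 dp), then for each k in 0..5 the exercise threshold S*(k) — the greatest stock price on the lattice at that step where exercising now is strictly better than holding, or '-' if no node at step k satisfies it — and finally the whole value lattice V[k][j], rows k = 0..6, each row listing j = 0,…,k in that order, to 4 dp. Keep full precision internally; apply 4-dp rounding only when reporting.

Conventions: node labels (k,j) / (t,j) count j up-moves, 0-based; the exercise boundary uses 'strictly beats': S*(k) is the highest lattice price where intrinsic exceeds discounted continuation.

price = 14.9776
boundary = - - - - 64.5048 79.3674
tree:
14.9776
21.7508 6.9105
30.6995 11.1096 1.8883
41.8198 17.5081 3.4620 0.0000
54.4852 26.8555 6.3473 0.0000 0.0000
66.5646 39.6226 11.6371 0.0000 0.0000 0.0000
76.3819 54.4852 21.3356 0.0000 0.0000 0.0000 0.0000

Δt=0.18817, u=1.23041, d=0.81274, q=0.45241, disc=e^(-rΔt)=0.99606
k=6 terminal: V=max(K-S,0) → 76.3819 54.4852 21.3356 0.0000 0.0000 0.0000 0.0000
k=5: j=0 S=52.4254 intr=66.5646 cont=66.2135 V=66.5646[EX]; j=1 S=79.3674 intr=39.6226 cont=39.3324 V=39.6226[EX]; j=2 S=120.1550 intr=0.0000 cont=11.6371 V=11.6371[hold]; j=3 S=181.9039 intr=0.0000 cont=0.0000 V=0.0000[hold]; j=4 S=275.3860 intr=0.0000 cont=0.0000 V=0.0000[hold]; j=5 S=416.9095 intr=0.0000 cont=0.0000 V=0.0000[hold]  S*(5)=79.3674
k=4: j=0 S=64.5048 intr=54.4852 cont=54.1614 V=54.4852[EX]; j=1 S=97.6544 intr=21.3356 cont=26.8555 V=26.8555[hold]; j=2 S=147.8400 intr=0.0000 cont=6.3473 V=6.3473[hold]; j=3 S=223.8164 intr=0.0000 cont=0.0000 V=0.0000[hold]; j=4 S=338.8378 intr=0.0000 cont=0.0000 V=0.0000[hold]  S*(4)=64.5048
k=3: j=0 S=79.3674 intr=39.6226 cont=41.8198 V=41.8198[hold]; j=1 S=120.1550 intr=0.0000 cont=17.5081 V=17.5081[hold]; j=2 S=181.9039 intr=0.0000 cont=3.4620 V=3.4620[hold]; j=3 S=275.3860 intr=0.0000 cont=0.0000 V=0.0000[hold]  S*(3)=-
k=2: j=0 S=97.6544 intr=21.3356 cont=30.6995 V=30.6995[hold]; j=1 S=147.8400 intr=0.0000 cont=11.1096 V=11.1096[hold]; j=2 S=223.8164 intr=0.0000 cont=1.8883 V=1.8883[hold]  S*(2)=-
k=1: j=0 S=120.1550 intr=0.0000 cont=21.7508 V=21.7508[hold]; j=1 S=181.9039 intr=0.0000 cont=6.9105 V=6.9105[hold]  S*(1)=-
k=0: j=0 S=147.8400 intr=0.0000 cont=14.9776 V=14.9776[hold]  S*(0)=-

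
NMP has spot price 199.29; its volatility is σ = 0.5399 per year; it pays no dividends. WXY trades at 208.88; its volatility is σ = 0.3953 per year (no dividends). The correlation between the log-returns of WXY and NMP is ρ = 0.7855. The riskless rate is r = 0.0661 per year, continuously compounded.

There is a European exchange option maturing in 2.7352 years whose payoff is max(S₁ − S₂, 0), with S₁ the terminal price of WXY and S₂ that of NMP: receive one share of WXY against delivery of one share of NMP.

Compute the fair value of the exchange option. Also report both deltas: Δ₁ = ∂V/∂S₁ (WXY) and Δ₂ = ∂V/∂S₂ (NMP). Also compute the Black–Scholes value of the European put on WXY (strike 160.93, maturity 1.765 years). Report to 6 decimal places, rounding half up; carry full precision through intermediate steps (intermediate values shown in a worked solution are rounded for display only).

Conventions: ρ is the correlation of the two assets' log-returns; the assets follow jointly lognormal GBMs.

exchange price = 49.536102
Δ1 = 0.641345
Δ2 = -0.423644
price(WXY put K=160.93) = 12.326905

σ_eff = √(σ₁² + σ₂² − 2ρσ₁σ₂) = √(0.3953² + 0.5399² − 2·0.7855·0.3953·0.5399) = 0.335362
d₁ = (ln(S₁/S₂) + (q₂ − q₁ + σ_eff²/2)T) / (σ_eff√T) = (ln(208.88/199.29) + (0.0 − 0.0 + 0.056234)·2.7352) / 0.554636 = 0.362056
d₂ = d₁ − σ_eff√T = 0.362056 − 0.554636 = -0.192580
N(d₁) = 0.641345,  N(d₂) = 0.423644
V = S₁·e^{−q₁T}·N(d₁) − S₂·e^{−q₂T}·N(d₂) = 133.964136 − 84.428034 = 49.536102
Δ₁ = e^{−q₁T}·N(d₁) = 0.641345;  Δ₂ = −e^{−q₂T}·N(d₂) = -0.423644
[vanilla: WXY put K=160.93]
σ√T = 0.3953·√1.765 = 0.525169
d₁ = (ln(S/K) + (r+σ²/2)T) / (σ√T) = (ln(208.88/160.93) + (0.0661+0.3953²/2)·1.765) / 0.525169 = (0.260790 + 0.254568) / 0.525169 = 0.981319
d₂ = d₁ − σ√T = 0.981319 − 0.525169 = 0.456150
e^{−rT} = 0.889882
N(−d₁) = 0.163218,  N(−d₂) = 0.324141
price = K·e^{−rT}·N(−d₂) − S·N(−d₁) = 46.419843 − 34.092938 = 12.326905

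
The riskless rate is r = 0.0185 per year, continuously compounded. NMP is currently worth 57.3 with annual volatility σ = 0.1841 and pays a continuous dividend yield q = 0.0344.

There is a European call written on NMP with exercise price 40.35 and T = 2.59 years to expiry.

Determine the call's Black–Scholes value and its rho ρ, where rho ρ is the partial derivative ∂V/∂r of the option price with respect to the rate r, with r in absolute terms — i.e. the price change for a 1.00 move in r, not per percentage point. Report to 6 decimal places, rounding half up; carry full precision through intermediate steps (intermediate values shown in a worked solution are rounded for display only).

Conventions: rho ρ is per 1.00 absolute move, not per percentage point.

σ√T = 0.1841·√2.59 = 0.296281
d₁ = (ln(S/K) + (r−q+σ²/2)T) / (σ√T) = (ln(57.3/40.35) + (0.0185−0.0344+0.1841²/2)·2.59) / 0.296281 = (0.350709 + 0.002710) / 0.296281 = 1.192852
d₂ = d₁ − σ√T = 1.192852 − 0.296281 = 0.896572
e^{−rT} = 0.953215
e^{−qT} = 0.914758
N(d₁) = 0.883536,  N(d₂) = 0.815026
Call price V = S·e^{−qT}·N(d₁) − K·e^{−rT}·N(d₂) = 46.311109 − 31.347715 = 14.963393
ρ = K·T·e^{−rT}·N(d₂) = 81.190583

price = 14.963393
ρ = 81.190583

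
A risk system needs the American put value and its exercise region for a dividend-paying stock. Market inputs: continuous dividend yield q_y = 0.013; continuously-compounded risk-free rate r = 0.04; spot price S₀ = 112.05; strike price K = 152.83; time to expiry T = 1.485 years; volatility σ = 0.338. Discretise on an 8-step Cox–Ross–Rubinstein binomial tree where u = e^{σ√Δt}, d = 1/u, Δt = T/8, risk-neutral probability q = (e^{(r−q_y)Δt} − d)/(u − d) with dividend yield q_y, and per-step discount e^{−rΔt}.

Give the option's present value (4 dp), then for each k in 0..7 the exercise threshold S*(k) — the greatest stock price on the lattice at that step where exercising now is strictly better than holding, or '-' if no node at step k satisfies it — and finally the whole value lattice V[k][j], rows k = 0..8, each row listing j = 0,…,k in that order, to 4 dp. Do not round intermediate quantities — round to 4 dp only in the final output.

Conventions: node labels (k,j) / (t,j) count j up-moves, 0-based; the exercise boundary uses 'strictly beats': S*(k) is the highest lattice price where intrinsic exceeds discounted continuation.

Δt=0.18563  u=1.15676  d=0.86448  q=0.48085  discount=0.99260
step 8 (expiry): payoffs max(K−S,0) = 117.8790 106.0621 90.2499 69.0917 40.7800 2.8961 0.0000 0.0000 0.0000
step 7: (k=7,j=0): S=40.4300, K−S=112.4000, hold=111.3669 ⇒ V=112.4000 exercise | (k=7,j=1): S=54.0993, K−S=98.7307, hold=97.7305 ⇒ V=98.7307 exercise | (k=7,j=2): S=72.3902, K−S=80.4398, hold=79.4837 ⇒ V=80.4398 exercise | (k=7,j=3): S=96.8652, K−S=55.9648, hold=55.0677 ⇒ V=55.9648 exercise | (k=7,j=4): S=129.6152, K−S=23.2148, hold=22.3967 ⇒ V=23.2148 exercise | (k=7,j=5): S=173.4378, K−S=0.0000, hold=1.4924 ⇒ V=1.4924 continue | (k=7,j=6): S=232.0768, K−S=0.0000, hold=0.0000 ⇒ V=0.0000 continue | (k=7,j=7): S=310.5416, K−S=0.0000, hold=0.0000 ⇒ V=0.0000 continue  boundary S*=129.6152
step 6: (k=6,j=0): S=46.7679, K−S=106.0621, hold=105.0443 ⇒ V=106.0621 exercise | (k=6,j=1): S=62.5801, K−S=90.2499, hold=89.2702 ⇒ V=90.2499 exercise | (k=6,j=2): S=83.7383, K−S=69.0917, hold=68.1630 ⇒ V=69.0917 exercise | (k=6,j=3): S=112.0500, K−S=40.7800, hold=39.9195 ⇒ V=40.7800 exercise | (k=6,j=4): S=149.9339, K−S=2.8961, hold=12.6752 ⇒ V=12.6752 continue | (k=6,j=5): S=200.6263, K−S=0.0000, hold=0.7690 ⇒ V=0.7690 continue | (k=6,j=6): S=268.4577, K−S=0.0000, hold=0.0000 ⇒ V=0.0000 continue  boundary S*=112.0500
step 5: (k=5,j=0): S=54.0993, K−S=98.7307, hold=97.7305 ⇒ V=98.7307 exercise | (k=5,j=1): S=72.3902, K−S=80.4398, hold=79.4837 ⇒ V=80.4398 exercise | (k=5,j=2): S=96.8652, K−S=55.9648, hold=55.0677 ⇒ V=55.9648 exercise | (k=5,j=3): S=129.6152, K−S=23.2148, hold=27.0641 ⇒ V=27.0641 continue | (k=5,j=4): S=173.4378, K−S=0.0000, hold=6.8987 ⇒ V=6.8987 continue | (k=5,j=5): S=232.0768, K−S=0.0000, hold=0.3963 ⇒ V=0.3963 continue  boundary S*=96.8652
step 4: (k=4,j=0): S=62.5801, K−S=90.2499, hold=89.2702 ⇒ V=90.2499 exercise | (k=4,j=1): S=83.7383, K−S=69.0917, hold=68.1630 ⇒ V=69.0917 exercise | (k=4,j=2): S=112.0500, K−S=40.7800, hold=41.7567 ⇒ V=41.7567 continue | (k=4,j=3): S=149.9339, K−S=2.8961, hold=17.2391 ⇒ V=17.2391 continue | (k=4,j=4): S=200.6263, K−S=0.0000, hold=3.7441 ⇒ V=3.7441 continue  boundary S*=83.7383
step 3: (k=3,j=0): S=72.3902, K−S=80.4398, hold=79.4837 ⇒ V=80.4398 exercise | (k=3,j=1): S=96.8652, K−S=55.9648, hold=55.5339 ⇒ V=55.9648 exercise | (k=3,j=2): S=129.6152, K−S=23.2148, hold=29.7458 ⇒ V=29.7458 continue | (k=3,j=3): S=173.4378, K−S=0.0000, hold=10.6706 ⇒ V=10.6706 continue  boundary S*=96.8652
step 2: (k=2,j=0): S=83.7383, K−S=69.0917, hold=68.1630 ⇒ V=69.0917 exercise | (k=2,j=1): S=112.0500, K−S=40.7800, hold=43.0367 ⇒ V=43.0367 continue | (k=2,j=2): S=149.9339, K−S=2.8961, hold=20.4213 ⇒ V=20.4213 continue  boundary S*=83.7383
step 1: (k=1,j=0): S=96.8652, K−S=55.9648, hold=56.1448 ⇒ V=56.1448 continue | (k=1,j=1): S=129.6152, K−S=23.2148, hold=31.9242 ⇒ V=31.9242 continue  boundary S*=-
step 0: (k=0,j=0): S=112.0500, K−S=40.7800, hold=44.1692 ⇒ V=44.1692 continue  boundary S*=-

price = 44.1692
boundary = - - 83.7383 96.8652 83.7383 96.8652 112.0500 129.6152
tree:
44.1692
56.1448 31.9242
69.0917 43.0367 20.4213
80.4398 55.9648 29.7458 10.6706
90.2499 69.0917 41.7567 17.2391 3.7441
98.7307 80.4398 55.9648 27.0641 6.8987 0.3963
106.0621 90.2499 69.0917 40.7800 12.6752 0.7690 0.0000
112.4000 98.7307 80.4398 55.9648 23.2148 1.4924 0.0000 0.0000
117.8790 106.0621 90.2499 69.0917 40.7800 2.8961 0.0000 0.0000 0.0000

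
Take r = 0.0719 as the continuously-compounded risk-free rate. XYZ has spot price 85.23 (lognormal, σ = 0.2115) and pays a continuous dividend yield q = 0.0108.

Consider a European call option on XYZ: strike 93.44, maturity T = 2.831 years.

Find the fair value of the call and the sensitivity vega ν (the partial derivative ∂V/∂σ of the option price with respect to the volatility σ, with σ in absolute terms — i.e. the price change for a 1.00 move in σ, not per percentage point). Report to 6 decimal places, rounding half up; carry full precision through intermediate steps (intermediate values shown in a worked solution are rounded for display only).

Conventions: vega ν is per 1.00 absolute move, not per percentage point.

σ√T = 0.2115·√2.831 = 0.355861
d₁ = (ln(S/K) + (r−q+σ²/2)T) / (σ√T) = (ln(85.23/93.44) + (0.0719−0.0108+0.2115²/2)·2.831) / 0.355861 = (-0.091966 + 0.236293) / 0.355861 = 0.405570
d₂ = d₁ − σ√T = 0.405570 − 0.355861 = 0.049709
e^{−rT} = 0.815830
e^{−qT} = 0.969888
N(d₁) = 0.657471,  N(d₂) = 0.519823
Call price V = S·e^{−qT}·N(d₁) − K·e^{−rT}·N(d₂) = 54.348863 − 39.626718 = 14.722145
φ(d₁) = (1/√(2π))·e^{−d₁²/2} = 0.367445
ν = S·e^{−qT}·φ(d₁)·√T = 51.106495

price = 14.722145
ν = 51.106495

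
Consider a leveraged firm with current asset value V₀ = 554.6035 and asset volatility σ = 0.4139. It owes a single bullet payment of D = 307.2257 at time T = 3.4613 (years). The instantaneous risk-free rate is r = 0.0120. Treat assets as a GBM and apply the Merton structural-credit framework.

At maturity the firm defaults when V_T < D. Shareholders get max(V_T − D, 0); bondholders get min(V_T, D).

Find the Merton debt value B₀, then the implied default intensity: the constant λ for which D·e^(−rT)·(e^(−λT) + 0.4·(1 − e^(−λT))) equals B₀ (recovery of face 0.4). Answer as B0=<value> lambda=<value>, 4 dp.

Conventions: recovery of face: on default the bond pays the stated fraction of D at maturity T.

Work the structural quantities from V₀ = 554.6035 against face 307.2257:
d₁ = [ln(V₀/D) + (r + σ²/2)T] / (σ√T)
   = [ln(554.6035/307.2257) + (0.0120 + 0.5·0.4139²)·3.4613] / (0.4139·√3.4613)
   = [0.590671 + 0.338019] / 0.770043 = 1.206023
d₂ = d₁ − σ√T = 1.206023 − 0.770043 = 0.435980
N(d₁) = 0.886096,  N(d₂) = 0.668574,  e^(−rT) = 0.959315
E₀ = V₀·N(d₁) − D·e^(−rT)·N(d₂)
   = 554.6035·0.886096 − 307.2257·0.959315·0.668574 = 294.385345
B₀ = V₀ − E₀ = 554.6035 − 294.385345 = 260.218155
e^(−λT) = (B₀·e^(rT)/D − 0.4)/(1 − 0.4) = (260.2182·1.042410/307.2257 − 0.4)/0.6 = 0.80485804
λ = −ln(0.80485804)/3.4613 = 0.062719

B0=260.2182 lambda=0.0627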